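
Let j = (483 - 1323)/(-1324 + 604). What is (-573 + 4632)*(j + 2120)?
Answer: 17219631/2 ≈ 8.6098e+6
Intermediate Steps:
j = 7/6 (j = -840/(-720) = -840*(-1/720) = 7/6 ≈ 1.1667)
(-573 + 4632)*(j + 2120) = (-573 + 4632)*(7/6 + 2120) = 4059*(12727/6) = 17219631/2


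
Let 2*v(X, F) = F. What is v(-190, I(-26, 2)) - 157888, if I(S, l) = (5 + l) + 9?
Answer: -157880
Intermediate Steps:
I(S, l) = 14 + l
v(X, F) = F/2
v(-190, I(-26, 2)) - 157888 = (14 + 2)/2 - 157888 = (1/2)*16 - 157888 = 8 - 157888 = -157880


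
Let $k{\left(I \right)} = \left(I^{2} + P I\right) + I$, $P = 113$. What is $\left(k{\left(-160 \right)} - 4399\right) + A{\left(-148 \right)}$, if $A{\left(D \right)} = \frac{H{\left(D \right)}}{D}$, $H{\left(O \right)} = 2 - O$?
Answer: $\frac{219039}{74} \approx 2960.0$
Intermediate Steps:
$k{\left(I \right)} = I^{2} + 114 I$ ($k{\left(I \right)} = \left(I^{2} + 113 I\right) + I = I^{2} + 114 I$)
$A{\left(D \right)} = \frac{2 - D}{D}$
$\left(k{\left(-160 \right)} - 4399\right) + A{\left(-148 \right)} = \left(- 160 \left(114 - 160\right) - 4399\right) + \frac{2 - -148}{-148} = \left(\left(-160\right) \left(-46\right) - 4399\right) - \frac{2 + 148}{148} = \left(7360 - 4399\right) - \frac{75}{74} = 2961 - \frac{75}{74} = \frac{219039}{74}$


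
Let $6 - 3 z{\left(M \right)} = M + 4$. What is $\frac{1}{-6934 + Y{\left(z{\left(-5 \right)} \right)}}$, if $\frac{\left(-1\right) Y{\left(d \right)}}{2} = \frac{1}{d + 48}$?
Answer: $- \frac{151}{1047040} \approx -0.00014422$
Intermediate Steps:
$z{\left(M \right)} = \frac{2}{3} - \frac{M}{3}$ ($z{\left(M \right)} = 2 - \frac{M + 4}{3} = 2 - \frac{4 + M}{3} = 2 - \left(\frac{4}{3} + \frac{M}{3}\right) = \frac{2}{3} - \frac{M}{3}$)
$Y{\left(d \right)} = - \frac{2}{48 + d}$ ($Y{\left(d \right)} = - \frac{2}{d + 48} = - \frac{2}{48 + d}$)
$\frac{1}{-6934 + Y{\left(z{\left(-5 \right)} \right)}} = \frac{1}{-6934 - \frac{2}{48 + \left(\frac{2}{3} - - \frac{5}{3}\right)}} = \frac{1}{-6934 - \frac{2}{48 + \left(\frac{2}{3} + \frac{5}{3}\right)}} = \frac{1}{-6934 - \frac{2}{48 + \frac{7}{3}}} = \frac{1}{-6934 - \frac{2}{\frac{151}{3}}} = \frac{1}{-6934 - \frac{6}{151}} = \frac{1}{- \frac{1047040}{151}} = - \frac{151}{1047040}$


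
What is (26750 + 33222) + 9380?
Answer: 69352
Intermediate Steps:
(26750 + 33222) + 9380 = 59972 + 9380 = 69352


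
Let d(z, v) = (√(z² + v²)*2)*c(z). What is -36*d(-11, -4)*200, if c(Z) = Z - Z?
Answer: 0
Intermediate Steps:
c(Z) = 0
d(z, v) = 0 (d(z, v) = (√(z² + v²)*2)*0 = (√(v² + z²)*2)*0 = (2*√(v² + z²))*0 = 0)
-36*d(-11, -4)*200 = -36*0*200 = 0*200 = 0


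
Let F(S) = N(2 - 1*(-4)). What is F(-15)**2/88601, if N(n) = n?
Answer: 36/88601 ≈ 0.00040632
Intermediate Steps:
F(S) = 6 (F(S) = 2 - 1*(-4) = 2 + 4 = 6)
F(-15)**2/88601 = 6**2/88601 = 36*(1/88601) = 36/88601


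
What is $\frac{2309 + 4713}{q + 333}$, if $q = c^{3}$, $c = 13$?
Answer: $\frac{3511}{1265} \approx 2.7755$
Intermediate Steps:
$q = 2197$ ($q = 13^{3} = 2197$)
$\frac{2309 + 4713}{q + 333} = \frac{2309 + 4713}{2197 + 333} = \frac{7022}{2530} = 7022 \cdot \frac{1}{2530} = \frac{3511}{1265}$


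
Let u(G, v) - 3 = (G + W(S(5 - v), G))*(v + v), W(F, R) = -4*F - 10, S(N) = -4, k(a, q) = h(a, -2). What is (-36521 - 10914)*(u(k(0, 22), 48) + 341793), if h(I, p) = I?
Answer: -16240415820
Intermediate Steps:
k(a, q) = a
W(F, R) = -10 - 4*F
u(G, v) = 3 + 2*v*(6 + G) (u(G, v) = 3 + (G + (-10 - 4*(-4)))*(v + v) = 3 + (G + (-10 + 16))*(2*v) = 3 + (G + 6)*(2*v) = 3 + (6 + G)*(2*v) = 3 + 2*v*(6 + G))
(-36521 - 10914)*(u(k(0, 22), 48) + 341793) = (-36521 - 10914)*((3 + 12*48 + 2*0*48) + 341793) = -47435*((3 + 576 + 0) + 341793) = -47435*(579 + 341793) = -47435*342372 = -16240415820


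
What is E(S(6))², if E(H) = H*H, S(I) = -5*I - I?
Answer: 1679616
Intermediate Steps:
S(I) = -6*I
E(H) = H²
E(S(6))² = ((-6*6)²)² = ((-36)²)² = 1296² = 1679616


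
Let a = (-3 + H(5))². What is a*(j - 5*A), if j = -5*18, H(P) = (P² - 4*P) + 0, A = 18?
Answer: -720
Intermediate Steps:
H(P) = P² - 4*P
a = 4 (a = (-3 + 5*(-4 + 5))² = (-3 + 5*1)² = (-3 + 5)² = 2² = 4)
j = -90
a*(j - 5*A) = 4*(-90 - 5*18) = 4*(-90 - 90) = 4*(-180) = -720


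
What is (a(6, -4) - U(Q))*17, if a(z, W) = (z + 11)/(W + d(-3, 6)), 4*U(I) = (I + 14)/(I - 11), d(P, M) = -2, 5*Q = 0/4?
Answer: -1411/33 ≈ -42.758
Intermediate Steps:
Q = 0 (Q = (0/4)/5 = (0*(1/4))/5 = (1/5)*0 = 0)
U(I) = (14 + I)/(4*(-11 + I)) (U(I) = ((I + 14)/(I - 11))/4 = ((14 + I)/(-11 + I))/4 = (14 + I)/(4*(-11 + I)))
a(z, W) = (11 + z)/(-2 + W) (a(z, W) = (z + 11)/(W - 2) = (11 + z)/(-2 + W))
(a(6, -4) - U(Q))*17 = ((11 + 6)/(-2 - 4) - (14 + 0)/(4*(-11 + 0)))*17 = (17/(-6) - 14/(4*(-11)))*17 = (-1/6*17 - (-1)*14/(4*11))*17 = (-17/6 - 1*(-7/22))*17 = (-17/6 + 7/22)*17 = -83/33*17 = -1411/33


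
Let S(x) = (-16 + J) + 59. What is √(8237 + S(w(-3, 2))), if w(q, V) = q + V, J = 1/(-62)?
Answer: √31828258/62 ≈ 90.994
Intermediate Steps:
J = -1/62 ≈ -0.016129
w(q, V) = V + q
S(x) = 2665/62 (S(x) = (-16 - 1/62) + 59 = -993/62 + 59 = 2665/62)
√(8237 + S(w(-3, 2))) = √(8237 + 2665/62) = √(513359/62) = √31828258/62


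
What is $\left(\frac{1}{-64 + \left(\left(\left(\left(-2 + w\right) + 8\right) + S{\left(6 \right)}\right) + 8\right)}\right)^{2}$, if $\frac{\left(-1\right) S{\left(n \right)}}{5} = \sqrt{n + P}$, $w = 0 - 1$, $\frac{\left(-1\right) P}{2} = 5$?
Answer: $\frac{2501}{7295401} - \frac{1020 i}{7295401} \approx 0.00034282 - 0.00013981 i$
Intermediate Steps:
$P = -10$ ($P = \left(-2\right) 5 = -10$)
$w = -1$
$S{\left(n \right)} = - 5 \sqrt{-10 + n}$ ($S{\left(n \right)} = - 5 \sqrt{n - 10} = - 5 \sqrt{-10 + n}$)
$\left(\frac{1}{-64 + \left(\left(\left(\left(-2 + w\right) + 8\right) + S{\left(6 \right)}\right) + 8\right)}\right)^{2} = \left(\frac{1}{-64 + \left(\left(\left(\left(-2 - 1\right) + 8\right) - 5 \sqrt{-10 + 6}\right) + 8\right)}\right)^{2} = \left(\frac{1}{-64 + \left(\left(\left(-3 + 8\right) - 5 \sqrt{-4}\right) + 8\right)}\right)^{2} = \left(\frac{1}{-64 + \left(\left(5 - 5 \cdot 2 i\right) + 8\right)}\right)^{2} = \left(\frac{1}{-64 + \left(\left(5 - 10 i\right) + 8\right)}\right)^{2} = \left(\frac{1}{-64 + \left(13 - 10 i\right)}\right)^{2} = \left(\frac{1}{-51 - 10 i}\right)^{2} = \left(\frac{-51 + 10 i}{2701}\right)^{2} = \frac{\left(-51 + 10 i\right)^{2}}{7295401}$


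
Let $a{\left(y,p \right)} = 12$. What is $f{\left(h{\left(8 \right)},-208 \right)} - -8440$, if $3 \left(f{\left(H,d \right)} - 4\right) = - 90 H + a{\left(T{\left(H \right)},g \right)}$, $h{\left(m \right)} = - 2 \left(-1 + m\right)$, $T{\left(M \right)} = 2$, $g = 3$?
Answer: $8868$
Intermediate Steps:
$h{\left(m \right)} = 2 - 2 m$
$f{\left(H,d \right)} = 8 - 30 H$ ($f{\left(H,d \right)} = 4 + \frac{- 90 H + 12}{3} = 4 + \frac{12 - 90 H}{3} = 4 - \left(-4 + 30 H\right) = 8 - 30 H$)
$f{\left(h{\left(8 \right)},-208 \right)} - -8440 = \left(8 - 30 \left(2 - 16\right)\right) - -8440 = \left(8 - 30 \left(2 - 16\right)\right) + 8440 = \left(8 - -420\right) + 8440 = \left(8 + 420\right) + 8440 = 428 + 8440 = 8868$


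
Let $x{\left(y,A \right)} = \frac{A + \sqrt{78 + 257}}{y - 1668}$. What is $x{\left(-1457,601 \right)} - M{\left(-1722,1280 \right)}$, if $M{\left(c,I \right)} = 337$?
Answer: $- \frac{1053726}{3125} - \frac{\sqrt{335}}{3125} \approx -337.2$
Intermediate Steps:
$x{\left(y,A \right)} = \frac{A + \sqrt{335}}{-1668 + y}$
$x{\left(-1457,601 \right)} - M{\left(-1722,1280 \right)} = \frac{601 + \sqrt{335}}{-1668 - 1457} - 337 = \frac{601 + \sqrt{335}}{-3125} - 337 = - \frac{601 + \sqrt{335}}{3125} - 337 = \left(- \frac{601}{3125} - \frac{\sqrt{335}}{3125}\right) - 337 = - \frac{1053726}{3125} - \frac{\sqrt{335}}{3125}$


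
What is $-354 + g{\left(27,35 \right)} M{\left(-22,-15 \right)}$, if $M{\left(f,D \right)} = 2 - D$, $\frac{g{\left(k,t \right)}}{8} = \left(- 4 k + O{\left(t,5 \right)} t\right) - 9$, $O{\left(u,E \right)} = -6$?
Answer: $-44826$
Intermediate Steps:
$g{\left(k,t \right)} = -72 - 48 t - 32 k$ ($g{\left(k,t \right)} = 8 \left(\left(- 4 k - 6 t\right) - 9\right) = 8 \left(\left(- 6 t - 4 k\right) - 9\right) = 8 \left(-9 - 6 t - 4 k\right) = -72 - 48 t - 32 k$)
$-354 + g{\left(27,35 \right)} M{\left(-22,-15 \right)} = -354 + \left(-72 - 1680 - 864\right) \left(2 - -15\right) = -354 + \left(-72 - 1680 - 864\right) \left(2 + 15\right) = -354 - 44472 = -44826$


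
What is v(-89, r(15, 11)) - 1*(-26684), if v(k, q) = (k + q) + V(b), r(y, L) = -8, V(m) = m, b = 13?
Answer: 26600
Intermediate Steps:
v(k, q) = 13 + k + q (v(k, q) = (k + q) + 13 = 13 + k + q)
v(-89, r(15, 11)) - 1*(-26684) = (13 - 89 - 8) - 1*(-26684) = -84 + 26684 = 26600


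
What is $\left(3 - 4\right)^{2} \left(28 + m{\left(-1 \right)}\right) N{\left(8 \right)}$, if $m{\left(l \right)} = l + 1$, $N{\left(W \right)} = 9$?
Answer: $252$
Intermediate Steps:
$m{\left(l \right)} = 1 + l$
$\left(3 - 4\right)^{2} \left(28 + m{\left(-1 \right)}\right) N{\left(8 \right)} = \left(3 - 4\right)^{2} \left(28 + \left(1 - 1\right)\right) 9 = \left(-1\right)^{2} \left(28 + 0\right) 9 = 1 \cdot 28 \cdot 9 = 28 \cdot 9 = 252$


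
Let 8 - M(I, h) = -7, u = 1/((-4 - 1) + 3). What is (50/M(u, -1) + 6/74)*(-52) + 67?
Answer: -12271/111 ≈ -110.55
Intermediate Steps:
u = -1/2 (u = 1/(-5 + 3) = 1/(-2) = -1/2 ≈ -0.50000)
M(I, h) = 15 (M(I, h) = 8 - 1*(-7) = 8 + 7 = 15)
(50/M(u, -1) + 6/74)*(-52) + 67 = (50/15 + 6/74)*(-52) + 67 = (50*(1/15) + 6*(1/74))*(-52) + 67 = (10/3 + 3/37)*(-52) + 67 = (379/111)*(-52) + 67 = -19708/111 + 67 = -12271/111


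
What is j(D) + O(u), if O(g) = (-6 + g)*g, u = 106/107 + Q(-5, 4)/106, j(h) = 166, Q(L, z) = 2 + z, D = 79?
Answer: 5171791313/32160241 ≈ 160.81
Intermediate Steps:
u = 5939/5671 (u = 106/107 + (2 + 4)/106 = 106*(1/107) + 6*(1/106) = 106/107 + 3/53 = 5939/5671 ≈ 1.0473)
O(g) = g*(-6 + g)
j(D) + O(u) = 166 + 5939*(-6 + 5939/5671)/5671 = 166 + (5939/5671)*(-28087/5671) = 166 - 166808693/32160241 = 5171791313/32160241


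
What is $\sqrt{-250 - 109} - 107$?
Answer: $-107 + i \sqrt{359} \approx -107.0 + 18.947 i$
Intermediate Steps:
$\sqrt{-250 - 109} - 107 = \sqrt{-359} - 107 = i \sqrt{359} - 107 = -107 + i \sqrt{359}$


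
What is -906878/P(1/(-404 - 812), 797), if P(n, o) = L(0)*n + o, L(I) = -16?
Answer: -68922728/60573 ≈ -1137.8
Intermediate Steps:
P(n, o) = o - 16*n (P(n, o) = -16*n + o = o - 16*n)
-906878/P(1/(-404 - 812), 797) = -906878/(797 - 16/(-404 - 812)) = -906878/(797 - 16/(-1216)) = -906878/(797 - 16*(-1/1216)) = -906878/(797 + 1/76) = -906878/60573/76 = -906878*76/60573 = -68922728/60573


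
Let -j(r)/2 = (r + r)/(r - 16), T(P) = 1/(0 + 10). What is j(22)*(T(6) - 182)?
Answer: 40018/15 ≈ 2667.9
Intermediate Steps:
T(P) = ⅒ (T(P) = 1/10 = ⅒)
j(r) = -4*r/(-16 + r) (j(r) = -2*(r + r)/(r - 16) = -2*2*r/(-16 + r) = -4*r/(-16 + r))
j(22)*(T(6) - 182) = (-4*22/(-16 + 22))*(⅒ - 182) = -4*22/6*(-1819/10) = -4*22*⅙*(-1819/10) = -44/3*(-1819/10) = 40018/15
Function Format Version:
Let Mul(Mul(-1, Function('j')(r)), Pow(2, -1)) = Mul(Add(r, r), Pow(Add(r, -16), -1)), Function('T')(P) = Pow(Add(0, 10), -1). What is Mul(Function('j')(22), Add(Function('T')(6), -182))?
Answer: Rational(40018, 15) ≈ 2667.9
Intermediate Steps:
Function('T')(P) = Rational(1, 10) (Function('T')(P) = Pow(10, -1) = Rational(1, 10))
Function('j')(r) = Mul(-4, r, Pow(Add(-16, r), -1)) (Function('j')(r) = Mul(-2, Mul(Add(r, r), Pow(Add(r, -16), -1))) = Mul(-2, Mul(Mul(2, r), Pow(Add(-16, r), -1))) = Mul(-2, Mul(2, r, Pow(Add(-16, r), -1))) = Mul(-4, r, Pow(Add(-16, r), -1)))
Mul(Function('j')(22), Add(Function('T')(6), -182)) = Mul(Mul(-4, 22, Pow(Add(-16, 22), -1)), Add(Rational(1, 10), -182)) = Mul(Mul(-4, 22, Pow(6, -1)), Rational(-1819, 10)) = Mul(Mul(-4, 22, Rational(1, 6)), Rational(-1819, 10)) = Mul(Rational(-44, 3), Rational(-1819, 10)) = Rational(40018, 15)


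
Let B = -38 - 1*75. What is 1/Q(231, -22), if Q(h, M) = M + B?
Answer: -1/135 ≈ -0.0074074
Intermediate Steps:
B = -113 (B = -38 - 75 = -113)
Q(h, M) = -113 + M (Q(h, M) = M - 113 = -113 + M)
1/Q(231, -22) = 1/(-113 - 22) = 1/(-135) = -1/135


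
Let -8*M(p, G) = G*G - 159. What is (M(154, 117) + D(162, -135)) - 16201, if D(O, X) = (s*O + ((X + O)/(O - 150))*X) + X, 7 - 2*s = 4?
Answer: -18088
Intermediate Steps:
s = 3/2 (s = 7/2 - 1/2*4 = 7/2 - 2 = 3/2 ≈ 1.5000)
M(p, G) = 159/8 - G**2/8 (M(p, G) = -(G*G - 159)/8 = -(G**2 - 159)/8 = -(-159 + G**2)/8 = 159/8 - G**2/8)
D(O, X) = X + 3*O/2 + X*(O + X)/(-150 + O) (D(O, X) = (3*O/2 + ((X + O)/(O - 150))*X) + X = (3*O/2 + ((O + X)/(-150 + O))*X) + X = (3*O/2 + X*(O + X)/(-150 + O)) + X = X + 3*O/2 + X*(O + X)/(-150 + O))
(M(154, 117) + D(162, -135)) - 16201 = ((159/8 - 1/8*117**2) + ((-135)**2 - 225*162 - 150*(-135) + (3/2)*162**2 + 2*162*(-135))/(-150 + 162)) - 16201 = ((159/8 - 1/8*13689) + (18225 - 36450 + 20250 + (3/2)*26244 - 43740)/12) - 16201 = ((159/8 - 13689/8) + (18225 - 36450 + 20250 + 39366 - 43740)/12) - 16201 = (-6765/4 + (1/12)*(-2349)) - 16201 = (-6765/4 - 783/4) - 16201 = -1887 - 16201 = -18088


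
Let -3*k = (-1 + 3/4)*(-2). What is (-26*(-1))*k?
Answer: -13/3 ≈ -4.3333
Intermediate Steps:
k = -1/6 (k = -(-1 + 3/4)*(-2)/3 = -(-1)*(-2)/12 = -1/3*1/2 = -1/6 ≈ -0.16667)
(-26*(-1))*k = -26*(-1)*(-1/6) = 26*(-1/6) = -13/3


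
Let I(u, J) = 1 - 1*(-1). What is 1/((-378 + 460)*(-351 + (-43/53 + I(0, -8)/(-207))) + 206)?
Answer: -10971/314245870 ≈ -3.4912e-5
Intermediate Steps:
I(u, J) = 2 (I(u, J) = 1 + 1 = 2)
1/((-378 + 460)*(-351 + (-43/53 + I(0, -8)/(-207))) + 206) = 1/((-378 + 460)*(-351 + (-43/53 + 2/(-207))) + 206) = 1/(82*(-351 + (-43*1/53 + 2*(-1/207))) + 206) = 1/(82*(-351 + (-43/53 - 2/207)) + 206) = 1/(82*(-351 - 9007/10971) + 206) = 1/(82*(-3859828/10971) + 206) = 1/(-316505896/10971 + 206) = 1/(-314245870/10971) = -10971/314245870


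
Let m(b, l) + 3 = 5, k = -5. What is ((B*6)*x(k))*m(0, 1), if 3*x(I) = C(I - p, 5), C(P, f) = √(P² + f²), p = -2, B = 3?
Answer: 12*√34 ≈ 69.971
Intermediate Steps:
m(b, l) = 2 (m(b, l) = -3 + 5 = 2)
x(I) = √(25 + (2 + I)²)/3 (x(I) = √((I - 1*(-2))² + 5²)/3 = √((I + 2)² + 25)/3 = √((2 + I)² + 25)/3 = √(25 + (2 + I)²)/3)
((B*6)*x(k))*m(0, 1) = ((3*6)*(√(25 + (2 - 5)²)/3))*2 = (18*(√(25 + (-3)²)/3))*2 = (18*(√(25 + 9)/3))*2 = (18*(√34/3))*2 = (6*√34)*2 = 12*√34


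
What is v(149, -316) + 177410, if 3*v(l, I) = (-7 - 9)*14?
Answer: 532006/3 ≈ 1.7734e+5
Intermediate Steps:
v(l, I) = -224/3 (v(l, I) = ((-7 - 9)*14)/3 = (-16*14)/3 = (⅓)*(-224) = -224/3)
v(149, -316) + 177410 = -224/3 + 177410 = 532006/3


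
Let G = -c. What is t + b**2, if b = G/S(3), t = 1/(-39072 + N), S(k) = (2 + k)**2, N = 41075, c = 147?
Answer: 43283452/1251875 ≈ 34.575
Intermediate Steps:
G = -147 (G = -1*147 = -147)
t = 1/2003 (t = 1/(-39072 + 41075) = 1/2003 ≈ 0.00049925)
b = -147/25 (b = -147/(2 + 3)**2 = -147/(5**2) = -147/25 ≈ -5.8800)
t + b**2 = 1/2003 + (-147/25)**2 = 1/2003 + 21609/625 = 43283452/1251875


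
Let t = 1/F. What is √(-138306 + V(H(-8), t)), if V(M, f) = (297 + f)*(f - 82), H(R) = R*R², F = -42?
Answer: I*√286941269/42 ≈ 403.32*I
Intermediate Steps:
H(R) = R³
t = -1/42 (t = 1/(-42) = -1/42 ≈ -0.023810)
V(M, f) = (-82 + f)*(297 + f) (V(M, f) = (297 + f)*(-82 + f) = (-82 + f)*(297 + f))
√(-138306 + V(H(-8), t)) = √(-138306 + (-24354 + (-1/42)² + 215*(-1/42))) = √(-138306 + (-24354 + 1/1764 - 215/42)) = √(-138306 - 42969485/1764) = √(-286941269/1764) = I*√286941269/42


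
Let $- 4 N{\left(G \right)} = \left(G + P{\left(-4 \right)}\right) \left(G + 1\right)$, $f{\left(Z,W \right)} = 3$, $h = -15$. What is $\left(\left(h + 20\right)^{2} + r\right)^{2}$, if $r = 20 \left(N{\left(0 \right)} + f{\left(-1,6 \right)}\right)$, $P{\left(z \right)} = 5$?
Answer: $3600$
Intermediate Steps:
$N{\left(G \right)} = - \frac{\left(1 + G\right) \left(5 + G\right)}{4}$ ($N{\left(G \right)} = - \frac{\left(G + 5\right) \left(G + 1\right)}{4} = - \frac{\left(5 + G\right) \left(1 + G\right)}{4} = - \frac{\left(1 + G\right) \left(5 + G\right)}{4}$)
$r = 35$ ($r = 20 \left(\left(- \frac{5}{4} - 0 - \frac{0^{2}}{4}\right) + 3\right) = 20 \left(\left(- \frac{5}{4} + 0 - 0\right) + 3\right) = 20 \left(\left(- \frac{5}{4} + 0 + 0\right) + 3\right) = 20 \left(- \frac{5}{4} + 3\right) = 20 \cdot \frac{7}{4} = 35$)
$\left(\left(h + 20\right)^{2} + r\right)^{2} = \left(\left(-15 + 20\right)^{2} + 35\right)^{2} = \left(5^{2} + 35\right)^{2} = \left(25 + 35\right)^{2} = 60^{2} = 3600$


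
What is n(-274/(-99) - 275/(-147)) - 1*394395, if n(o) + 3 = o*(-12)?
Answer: -637831570/1617 ≈ -3.9445e+5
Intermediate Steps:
n(o) = -3 - 12*o (n(o) = -3 + o*(-12) = -3 - 12*o)
n(-274/(-99) - 275/(-147)) - 1*394395 = (-3 - 12*(-274/(-99) - 275/(-147))) - 1*394395 = (-3 - 12*(-274*(-1/99) - 275*(-1/147))) - 394395 = (-3 - 12*(274/99 + 275/147)) - 394395 = (-3 - 12*22501/4851) - 394395 = (-3 - 90004/1617) - 394395 = -94855/1617 - 394395 = -637831570/1617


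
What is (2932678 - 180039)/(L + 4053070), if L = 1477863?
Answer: 2752639/5530933 ≈ 0.49768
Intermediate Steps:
(2932678 - 180039)/(L + 4053070) = (2932678 - 180039)/(1477863 + 4053070) = 2752639/5530933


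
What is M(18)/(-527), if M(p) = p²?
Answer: -324/527 ≈ -0.61480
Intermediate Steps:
M(18)/(-527) = 18²/(-527) = 324*(-1/527) = -324/527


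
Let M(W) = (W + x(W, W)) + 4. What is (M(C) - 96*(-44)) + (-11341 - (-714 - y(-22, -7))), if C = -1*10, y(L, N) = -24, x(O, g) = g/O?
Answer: -6432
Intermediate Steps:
C = -10
M(W) = 5 + W (M(W) = (W + W/W) + 4 = (W + 1) + 4 = (1 + W) + 4 = 5 + W)
(M(C) - 96*(-44)) + (-11341 - (-714 - y(-22, -7))) = ((5 - 10) - 96*(-44)) + (-11341 - (-714 - 1*(-24))) = (-5 + 4224) + (-11341 - (-714 + 24)) = 4219 + (-11341 - 1*(-690)) = 4219 + (-11341 + 690) = 4219 - 10651 = -6432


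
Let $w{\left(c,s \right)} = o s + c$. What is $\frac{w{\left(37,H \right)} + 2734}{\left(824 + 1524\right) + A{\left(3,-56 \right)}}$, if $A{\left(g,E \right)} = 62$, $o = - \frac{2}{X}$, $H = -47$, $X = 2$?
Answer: $\frac{1409}{1205} \approx 1.1693$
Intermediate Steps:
$o = -1$ ($o = - \frac{2}{2} = \left(-2\right) \frac{1}{2} = -1$)
$w{\left(c,s \right)} = c - s$ ($w{\left(c,s \right)} = - s + c = c - s$)
$\frac{w{\left(37,H \right)} + 2734}{\left(824 + 1524\right) + A{\left(3,-56 \right)}} = \frac{\left(37 - -47\right) + 2734}{\left(824 + 1524\right) + 62} = \frac{\left(37 + 47\right) + 2734}{2348 + 62} = \frac{84 + 2734}{2410} = 2818 \cdot \frac{1}{2410} = \frac{1409}{1205}$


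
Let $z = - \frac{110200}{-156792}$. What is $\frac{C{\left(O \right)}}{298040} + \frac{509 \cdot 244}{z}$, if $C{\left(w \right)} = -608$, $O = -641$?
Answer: $\frac{18136608567824}{102637525} \approx 1.7671 \cdot 10^{5}$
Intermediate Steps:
$z = \frac{13775}{19599}$ ($z = \left(-110200\right) \left(- \frac{1}{156792}\right) = \frac{13775}{19599} \approx 0.70284$)
$\frac{C{\left(O \right)}}{298040} + \frac{509 \cdot 244}{z} = - \frac{608}{298040} + \frac{509 \cdot 244}{\frac{13775}{19599}} = \left(-608\right) \frac{1}{298040} + 124196 \cdot \frac{19599}{13775} = - \frac{76}{37255} + \frac{2434117404}{13775} = \frac{18136608567824}{102637525}$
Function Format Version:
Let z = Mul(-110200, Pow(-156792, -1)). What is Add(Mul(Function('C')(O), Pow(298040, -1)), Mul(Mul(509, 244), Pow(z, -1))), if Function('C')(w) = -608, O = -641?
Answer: Rational(18136608567824, 102637525) ≈ 1.7671e+5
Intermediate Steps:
z = Rational(13775, 19599) (z = Mul(-110200, Rational(-1, 156792)) = Rational(13775, 19599) ≈ 0.70284)
Add(Mul(Function('C')(O), Pow(298040, -1)), Mul(Mul(509, 244), Pow(z, -1))) = Add(Mul(-608, Pow(298040, -1)), Mul(Mul(509, 244), Pow(Rational(13775, 19599), -1))) = Add(Mul(-608, Rational(1, 298040)), Mul(124196, Rational(19599, 13775))) = Add(Rational(-76, 37255), Rational(2434117404, 13775)) = Rational(18136608567824, 102637525)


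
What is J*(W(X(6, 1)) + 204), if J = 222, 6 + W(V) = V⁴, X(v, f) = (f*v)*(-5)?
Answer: 179863956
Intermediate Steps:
X(v, f) = -5*f*v
W(V) = -6 + V⁴
J*(W(X(6, 1)) + 204) = 222*((-6 + (-5*1*6)⁴) + 204) = 222*((-6 + (-30)⁴) + 204) = 222*((-6 + 810000) + 204) = 222*(809994 + 204) = 222*810198 = 179863956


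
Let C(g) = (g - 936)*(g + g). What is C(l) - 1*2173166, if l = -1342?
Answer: 3940986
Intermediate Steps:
C(g) = 2*g*(-936 + g) (C(g) = (-936 + g)*(2*g) = 2*g*(-936 + g))
C(l) - 1*2173166 = 2*(-1342)*(-936 - 1342) - 1*2173166 = 2*(-1342)*(-2278) - 2173166 = 6114152 - 2173166 = 3940986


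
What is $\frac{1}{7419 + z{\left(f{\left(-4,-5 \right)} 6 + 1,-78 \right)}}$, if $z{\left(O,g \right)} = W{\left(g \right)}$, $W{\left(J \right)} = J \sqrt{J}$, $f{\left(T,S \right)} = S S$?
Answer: $\frac{2473}{18505371} + \frac{26 i \sqrt{78}}{18505371} \approx 0.00013364 + 1.2409 \cdot 10^{-5} i$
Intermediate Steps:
$f{\left(T,S \right)} = S^{2}$
$W{\left(J \right)} = J^{\frac{3}{2}}$
$z{\left(O,g \right)} = g^{\frac{3}{2}}$
$\frac{1}{7419 + z{\left(f{\left(-4,-5 \right)} 6 + 1,-78 \right)}} = \frac{1}{7419 + \left(-78\right)^{\frac{3}{2}}} = \frac{1}{7419 - 78 i \sqrt{78}}$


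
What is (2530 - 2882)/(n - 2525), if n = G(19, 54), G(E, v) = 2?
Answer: 352/2523 ≈ 0.13952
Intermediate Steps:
n = 2
(2530 - 2882)/(n - 2525) = (2530 - 2882)/(2 - 2525) = -352/(-2523) = -352*(-1/2523) = 352/2523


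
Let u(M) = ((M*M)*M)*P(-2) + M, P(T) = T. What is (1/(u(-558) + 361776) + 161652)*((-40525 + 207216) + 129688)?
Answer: 5555089695798474705/115947814 ≈ 4.7910e+10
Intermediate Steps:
u(M) = M - 2*M³ (u(M) = ((M*M)*M)*(-2) + M = (M²*M)*(-2) + M = M³*(-2) + M = -2*M³ + M = M - 2*M³)
(1/(u(-558) + 361776) + 161652)*((-40525 + 207216) + 129688) = (1/((-558 - 2*(-558)³) + 361776) + 161652)*((-40525 + 207216) + 129688) = (1/((-558 - 2*(-173741112)) + 361776) + 161652)*(166691 + 129688) = (1/((-558 + 347482224) + 361776) + 161652)*296379 = (1/(347481666 + 361776) + 161652)*296379 = (1/347843442 + 161652)*296379 = (56229588086185/347843442)*296379 = 5555089695798474705/115947814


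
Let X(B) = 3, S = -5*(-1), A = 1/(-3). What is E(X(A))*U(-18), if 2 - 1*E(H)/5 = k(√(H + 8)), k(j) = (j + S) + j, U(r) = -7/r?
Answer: -35/6 - 35*√11/9 ≈ -18.731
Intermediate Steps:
A = -⅓ ≈ -0.33333
S = 5
k(j) = 5 + 2*j (k(j) = (j + 5) + j = (5 + j) + j = 5 + 2*j)
E(H) = -15 - 10*√(8 + H) (E(H) = 10 - 5*(5 + 2*√(H + 8)) = 10 - 5*(5 + 2*√(8 + H)) = 10 + (-25 - 10*√(8 + H)) = -15 - 10*√(8 + H))
E(X(A))*U(-18) = (-15 - 10*√(8 + 3))*(-7/(-18)) = (-15 - 10*√11)*(-7*(-1/18)) = (-15 - 10*√11)*(7/18) = -35/6 - 35*√11/9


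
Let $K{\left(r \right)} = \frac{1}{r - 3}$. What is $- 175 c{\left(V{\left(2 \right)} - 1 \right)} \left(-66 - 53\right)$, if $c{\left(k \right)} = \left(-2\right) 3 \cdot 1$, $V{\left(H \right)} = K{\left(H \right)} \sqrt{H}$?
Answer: $-124950$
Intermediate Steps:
$K{\left(r \right)} = \frac{1}{-3 + r}$
$V{\left(H \right)} = \frac{\sqrt{H}}{-3 + H}$
$c{\left(k \right)} = -6$ ($c{\left(k \right)} = \left(-6\right) 1 = -6$)
$- 175 c{\left(V{\left(2 \right)} - 1 \right)} \left(-66 - 53\right) = \left(-175\right) \left(-6\right) \left(-66 - 53\right) = 1050 \left(-119\right) = -124950$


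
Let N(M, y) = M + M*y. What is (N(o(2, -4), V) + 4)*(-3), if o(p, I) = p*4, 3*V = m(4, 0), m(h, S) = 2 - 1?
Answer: -44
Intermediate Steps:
m(h, S) = 1
V = ⅓ (V = (⅓)*1 = ⅓ ≈ 0.33333)
o(p, I) = 4*p
(N(o(2, -4), V) + 4)*(-3) = ((4*2)*(1 + ⅓) + 4)*(-3) = (8*(4/3) + 4)*(-3) = (32/3 + 4)*(-3) = (44/3)*(-3) = -44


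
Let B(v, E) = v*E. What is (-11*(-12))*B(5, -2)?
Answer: -1320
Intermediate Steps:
B(v, E) = E*v
(-11*(-12))*B(5, -2) = (-11*(-12))*(-2*5) = 132*(-10) = -1320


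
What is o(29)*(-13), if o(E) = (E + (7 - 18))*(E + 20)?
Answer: -11466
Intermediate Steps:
o(E) = (-11 + E)*(20 + E) (o(E) = (E - 11)*(20 + E) = (-11 + E)*(20 + E))
o(29)*(-13) = (-220 + 29² + 9*29)*(-13) = (-220 + 841 + 261)*(-13) = 882*(-13) = -11466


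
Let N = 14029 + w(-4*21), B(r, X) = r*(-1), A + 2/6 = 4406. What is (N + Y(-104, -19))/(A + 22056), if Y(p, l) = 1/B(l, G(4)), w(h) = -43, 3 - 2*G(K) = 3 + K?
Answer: 159441/301663 ≈ 0.52854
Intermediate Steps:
G(K) = -K/2 (G(K) = 3/2 - (3 + K)/2 = 3/2 + (-3/2 - K/2) = -K/2)
A = 13217/3 (A = -⅓ + 4406 = 13217/3 ≈ 4405.7)
B(r, X) = -r
N = 13986 (N = 14029 - 43 = 13986)
Y(p, l) = -1/l (Y(p, l) = 1/(-l) = -1/l)
(N + Y(-104, -19))/(A + 22056) = (13986 - 1/(-19))/(13217/3 + 22056) = (13986 - 1*(-1/19))/(79385/3) = (13986 + 1/19)*(3/79385) = (265735/19)*(3/79385) = 159441/301663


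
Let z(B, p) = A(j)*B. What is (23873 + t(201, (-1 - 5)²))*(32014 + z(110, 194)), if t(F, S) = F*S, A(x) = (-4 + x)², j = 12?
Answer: 1214930886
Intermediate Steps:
z(B, p) = 64*B (z(B, p) = (-4 + 12)²*B = 8²*B = 64*B)
(23873 + t(201, (-1 - 5)²))*(32014 + z(110, 194)) = (23873 + 201*(-1 - 5)²)*(32014 + 64*110) = (23873 + 201*(-6)²)*(32014 + 7040) = (23873 + 201*36)*39054 = (23873 + 7236)*39054 = 31109*39054 = 1214930886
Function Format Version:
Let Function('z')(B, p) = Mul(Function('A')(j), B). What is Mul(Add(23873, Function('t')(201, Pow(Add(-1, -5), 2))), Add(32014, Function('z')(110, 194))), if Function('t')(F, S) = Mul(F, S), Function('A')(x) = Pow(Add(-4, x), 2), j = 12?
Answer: 1214930886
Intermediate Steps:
Function('z')(B, p) = Mul(64, B) (Function('z')(B, p) = Mul(Pow(Add(-4, 12), 2), B) = Mul(Pow(8, 2), B) = Mul(64, B))
Mul(Add(23873, Function('t')(201, Pow(Add(-1, -5), 2))), Add(32014, Function('z')(110, 194))) = Mul(Add(23873, Mul(201, Pow(Add(-1, -5), 2))), Add(32014, Mul(64, 110))) = Mul(Add(23873, Mul(201, Pow(-6, 2))), Add(32014, 7040)) = Mul(Add(23873, Mul(201, 36)), 39054) = Mul(Add(23873, 7236), 39054) = Mul(31109, 39054) = 1214930886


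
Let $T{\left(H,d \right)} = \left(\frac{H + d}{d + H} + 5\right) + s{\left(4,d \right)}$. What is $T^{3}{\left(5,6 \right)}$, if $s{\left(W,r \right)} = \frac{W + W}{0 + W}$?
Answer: $512$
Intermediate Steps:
$s{\left(W,r \right)} = 2$ ($s{\left(W,r \right)} = \frac{2 W}{W} = 2$)
$T{\left(H,d \right)} = 8$ ($T{\left(H,d \right)} = \left(\frac{H + d}{d + H} + 5\right) + 2 = \left(\frac{H + d}{H + d} + 5\right) + 2 = \left(1 + 5\right) + 2 = 6 + 2 = 8$)
$T^{3}{\left(5,6 \right)} = 8^{3} = 512$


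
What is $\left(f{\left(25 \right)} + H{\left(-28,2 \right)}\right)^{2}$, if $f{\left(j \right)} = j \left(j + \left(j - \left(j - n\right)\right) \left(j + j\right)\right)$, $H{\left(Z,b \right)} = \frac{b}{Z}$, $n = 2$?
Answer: $\frac{1913975001}{196} \approx 9.7652 \cdot 10^{6}$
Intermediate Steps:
$f{\left(j \right)} = 5 j^{2}$ ($f{\left(j \right)} = j \left(j + \left(j - \left(-2 + j\right)\right) \left(j + j\right)\right) = j \left(j + 2 \cdot 2 j\right) = j \left(j + 4 j\right) = j 5 j = 5 j^{2}$)
$\left(f{\left(25 \right)} + H{\left(-28,2 \right)}\right)^{2} = \left(5 \cdot 25^{2} + \frac{2}{-28}\right)^{2} = \left(5 \cdot 625 + 2 \left(- \frac{1}{28}\right)\right)^{2} = \left(3125 - \frac{1}{14}\right)^{2} = \left(\frac{43749}{14}\right)^{2} = \frac{1913975001}{196}$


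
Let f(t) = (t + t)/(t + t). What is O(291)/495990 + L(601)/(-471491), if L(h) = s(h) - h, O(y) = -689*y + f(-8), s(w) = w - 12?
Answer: -47263525319/116927410545 ≈ -0.40421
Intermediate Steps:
f(t) = 1 (f(t) = (2*t)/((2*t)) = (2*t)*(1/(2*t)) = 1)
s(w) = -12 + w
O(y) = 1 - 689*y (O(y) = -689*y + 1 = 1 - 689*y)
L(h) = -12 (L(h) = (-12 + h) - h = -12)
O(291)/495990 + L(601)/(-471491) = (1 - 689*291)/495990 - 12/(-471491) = (1 - 200499)*(1/495990) - 12*(-1/471491) = -200498*1/495990 + 12/471491 = -100249/247995 + 12/471491 = -47263525319/116927410545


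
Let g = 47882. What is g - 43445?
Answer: 4437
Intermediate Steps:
g - 43445 = 47882 - 43445 = 4437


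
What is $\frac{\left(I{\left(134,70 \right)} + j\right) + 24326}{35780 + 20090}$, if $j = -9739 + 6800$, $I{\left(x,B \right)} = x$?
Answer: $\frac{21521}{55870} \approx 0.3852$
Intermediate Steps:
$j = -2939$
$\frac{\left(I{\left(134,70 \right)} + j\right) + 24326}{35780 + 20090} = \frac{\left(134 - 2939\right) + 24326}{35780 + 20090} = \frac{-2805 + 24326}{55870} = 21521 \cdot \frac{1}{55870} = \frac{21521}{55870}$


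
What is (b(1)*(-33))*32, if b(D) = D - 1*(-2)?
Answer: -3168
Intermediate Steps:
b(D) = 2 + D (b(D) = D + 2 = 2 + D)
(b(1)*(-33))*32 = ((2 + 1)*(-33))*32 = (3*(-33))*32 = -99*32 = -3168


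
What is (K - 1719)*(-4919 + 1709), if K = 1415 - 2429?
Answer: 8772930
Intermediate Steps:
K = -1014
(K - 1719)*(-4919 + 1709) = (-1014 - 1719)*(-4919 + 1709) = -2733*(-3210) = 8772930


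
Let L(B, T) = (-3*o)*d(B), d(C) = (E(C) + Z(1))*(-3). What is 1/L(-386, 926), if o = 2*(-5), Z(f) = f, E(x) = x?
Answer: 1/34650 ≈ 2.8860e-5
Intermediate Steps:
o = -10
d(C) = -3 - 3*C (d(C) = (C + 1)*(-3) = (1 + C)*(-3) = -3 - 3*C)
L(B, T) = -90 - 90*B (L(B, T) = (-3*(-10))*(-3 - 3*B) = 30*(-3 - 3*B) = -90 - 90*B)
1/L(-386, 926) = 1/(-90 - 90*(-386)) = 1/(-90 + 34740) = 1/34650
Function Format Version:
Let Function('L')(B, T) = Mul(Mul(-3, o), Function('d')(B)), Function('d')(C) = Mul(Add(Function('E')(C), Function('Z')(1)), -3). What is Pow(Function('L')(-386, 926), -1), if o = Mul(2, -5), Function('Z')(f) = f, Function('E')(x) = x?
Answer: Rational(1, 34650) ≈ 2.8860e-5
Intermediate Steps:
o = -10
Function('d')(C) = Add(-3, Mul(-3, C)) (Function('d')(C) = Mul(Add(C, 1), -3) = Mul(Add(1, C), -3) = Add(-3, Mul(-3, C)))
Function('L')(B, T) = Add(-90, Mul(-90, B)) (Function('L')(B, T) = Mul(Mul(-3, -10), Add(-3, Mul(-3, B))) = Mul(30, Add(-3, Mul(-3, B))) = Add(-90, Mul(-90, B)))
Pow(Function('L')(-386, 926), -1) = Pow(Add(-90, Mul(-90, -386)), -1) = Pow(Add(-90, 34740), -1) = Pow(34650, -1) = Rational(1, 34650)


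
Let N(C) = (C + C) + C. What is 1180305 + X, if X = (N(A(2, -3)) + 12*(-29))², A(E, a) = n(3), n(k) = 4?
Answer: 1293201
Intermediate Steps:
A(E, a) = 4
N(C) = 3*C (N(C) = 2*C + C = 3*C)
X = 112896 (X = (3*4 + 12*(-29))² = (12 - 348)² = (-336)² = 112896)
1180305 + X = 1180305 + 112896 = 1293201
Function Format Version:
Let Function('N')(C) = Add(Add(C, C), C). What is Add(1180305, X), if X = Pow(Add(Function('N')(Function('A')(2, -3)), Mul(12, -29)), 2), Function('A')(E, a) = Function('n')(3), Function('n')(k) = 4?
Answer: 1293201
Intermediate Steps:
Function('A')(E, a) = 4
Function('N')(C) = Mul(3, C) (Function('N')(C) = Add(Mul(2, C), C) = Mul(3, C))
X = 112896 (X = Pow(Add(Mul(3, 4), Mul(12, -29)), 2) = Pow(Add(12, -348), 2) = Pow(-336, 2) = 112896)
Add(1180305, X) = Add(1180305, 112896) = 1293201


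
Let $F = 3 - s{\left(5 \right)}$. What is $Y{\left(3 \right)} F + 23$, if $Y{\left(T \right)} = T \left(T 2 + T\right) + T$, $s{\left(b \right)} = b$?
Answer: $-37$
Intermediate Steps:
$F = -2$ ($F = 3 - 5 = -2$)
$Y{\left(T \right)} = T + 3 T^{2}$ ($Y{\left(T \right)} = T \left(2 T + T\right) + T = T 3 T + T = 3 T^{2} + T = T + 3 T^{2}$)
$Y{\left(3 \right)} F + 23 = 3 \left(1 + 3 \cdot 3\right) \left(-2\right) + 23 = 3 \left(1 + 9\right) \left(-2\right) + 23 = 3 \cdot 10 \left(-2\right) + 23 = 30 \left(-2\right) + 23 = -60 + 23 = -37$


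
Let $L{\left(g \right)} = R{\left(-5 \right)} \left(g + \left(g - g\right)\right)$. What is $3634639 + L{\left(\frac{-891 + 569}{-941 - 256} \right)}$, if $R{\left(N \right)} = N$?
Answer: $\frac{621523039}{171} \approx 3.6346 \cdot 10^{6}$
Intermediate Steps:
$L{\left(g \right)} = - 5 g$ ($L{\left(g \right)} = - 5 \left(g + \left(g - g\right)\right) = - 5 \left(g + 0\right) = - 5 g$)
$3634639 + L{\left(\frac{-891 + 569}{-941 - 256} \right)} = 3634639 - 5 \frac{-891 + 569}{-941 - 256} = 3634639 - 5 \left(- \frac{322}{-1197}\right) = 3634639 - 5 \left(\left(-322\right) \left(- \frac{1}{1197}\right)\right) = 3634639 - \frac{230}{171} = \frac{621523039}{171}$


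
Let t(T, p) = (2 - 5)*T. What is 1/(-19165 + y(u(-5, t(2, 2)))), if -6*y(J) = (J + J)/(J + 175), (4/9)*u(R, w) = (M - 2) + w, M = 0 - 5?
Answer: -583/11173156 ≈ -5.2179e-5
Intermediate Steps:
M = -5
t(T, p) = -3*T
u(R, w) = -63/4 + 9*w/4 (u(R, w) = 9*((-5 - 2) + w)/4 = 9*(-7 + w)/4 = -63/4 + 9*w/4)
y(J) = -J/(3*(175 + J)) (y(J) = -(J + J)/(6*(J + 175)) = -2*J/(6*(175 + J)) = -J/(3*(175 + J)))
1/(-19165 + y(u(-5, t(2, 2)))) = 1/(-19165 - (-63/4 + 9*(-3*2)/4)/(525 + 3*(-63/4 + 9*(-3*2)/4))) = 1/(-19165 - (-63/4 + (9/4)*(-6))/(525 + 3*(-63/4 + (9/4)*(-6)))) = 1/(-19165 - (-63/4 - 27/2)/(525 + 3*(-63/4 - 27/2))) = 1/(-19165 - 1*(-117/4)/(525 + 3*(-117/4))) = 1/(-19165 - 1*(-117/4)/(525 - 351/4)) = 1/(-19165 - 1*(-117/4)/1749/4) = 1/(-19165 - 1*(-117/4)*4/1749) = 1/(-19165 + 39/583) = 1/(-11173156/583) = -583/11173156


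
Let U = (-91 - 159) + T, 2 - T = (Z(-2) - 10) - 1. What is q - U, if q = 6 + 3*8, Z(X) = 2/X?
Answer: 266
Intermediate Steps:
T = 14 (T = 2 - ((2/(-2) - 10) - 1) = 2 - ((2*(-½) - 10) - 1) = 2 - ((-1 - 10) - 1) = 2 - (-11 - 1) = 2 - 1*(-12) = 2 + 12 = 14)
U = -236 (U = (-91 - 159) + 14 = -250 + 14 = -236)
q = 30 (q = 6 + 24 = 30)
q - U = 30 - 1*(-236) = 30 + 236 = 266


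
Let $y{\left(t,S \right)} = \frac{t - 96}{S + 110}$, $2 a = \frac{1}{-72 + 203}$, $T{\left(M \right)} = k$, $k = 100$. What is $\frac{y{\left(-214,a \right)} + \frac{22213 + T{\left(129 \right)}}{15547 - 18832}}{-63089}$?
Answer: $\frac{303296891}{1991025435555} \approx 0.00015233$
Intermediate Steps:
$T{\left(M \right)} = 100$
$a = \frac{1}{262}$ ($a = \frac{1}{2 \left(-72 + 203\right)} = \frac{1}{2 \cdot 131} = \frac{1}{2} \cdot \frac{1}{131} = \frac{1}{262} \approx 0.0038168$)
$y{\left(t,S \right)} = \frac{-96 + t}{110 + S}$
$\frac{y{\left(-214,a \right)} + \frac{22213 + T{\left(129 \right)}}{15547 - 18832}}{-63089} = \frac{\frac{-96 - 214}{110 + \frac{1}{262}} + \frac{22213 + 100}{15547 - 18832}}{-63089} = \left(\frac{1}{\frac{28821}{262}} \left(-310\right) + \frac{22313}{-3285}\right) \left(- \frac{1}{63089}\right) = \left(\frac{262}{28821} \left(-310\right) + 22313 \left(- \frac{1}{3285}\right)\right) \left(- \frac{1}{63089}\right) = \left(- \frac{81220}{28821} - \frac{22313}{3285}\right) \left(- \frac{1}{63089}\right) = \left(- \frac{303296891}{31558995}\right) \left(- \frac{1}{63089}\right) = \frac{303296891}{1991025435555}$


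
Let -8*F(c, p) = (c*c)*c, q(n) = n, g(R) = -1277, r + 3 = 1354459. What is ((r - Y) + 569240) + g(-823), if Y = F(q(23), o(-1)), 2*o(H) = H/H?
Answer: 15391519/8 ≈ 1.9239e+6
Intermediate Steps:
r = 1354456 (r = -3 + 1354459 = 1354456)
o(H) = ½ (o(H) = (H/H)/2 = (½)*1 = ½)
F(c, p) = -c³/8 (F(c, p) = -c*c*c/8 = -c²*c/8 = -c³/8)
Y = -12167/8 (Y = -⅛*23³ = -⅛*12167 = -12167/8 ≈ -1520.9)
((r - Y) + 569240) + g(-823) = ((1354456 - 1*(-12167/8)) + 569240) - 1277 = ((1354456 + 12167/8) + 569240) - 1277 = (10847815/8 + 569240) - 1277 = 15401735/8 - 1277 = 15391519/8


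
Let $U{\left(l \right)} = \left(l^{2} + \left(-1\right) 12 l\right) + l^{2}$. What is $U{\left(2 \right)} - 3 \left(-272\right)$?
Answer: $800$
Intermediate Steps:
$U{\left(l \right)} = - 12 l + 2 l^{2}$ ($U{\left(l \right)} = \left(l^{2} - 12 l\right) + l^{2} = - 12 l + 2 l^{2}$)
$U{\left(2 \right)} - 3 \left(-272\right) = 2 \cdot 2 \left(-6 + 2\right) - 3 \left(-272\right) = 2 \cdot 2 \left(-4\right) - -816 = -16 + 816 = 800$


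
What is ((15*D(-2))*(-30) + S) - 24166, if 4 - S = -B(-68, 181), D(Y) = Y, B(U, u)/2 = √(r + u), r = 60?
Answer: -23262 + 2*√241 ≈ -23231.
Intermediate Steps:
B(U, u) = 2*√(60 + u)
S = 4 + 2*√241 (S = 4 - (-1)*2*√(60 + 181) = 4 - (-1)*2*√241 = 4 - (-2)*√241 = 4 + 2*√241 ≈ 35.048)
((15*D(-2))*(-30) + S) - 24166 = ((15*(-2))*(-30) + (4 + 2*√241)) - 24166 = (-30*(-30) + (4 + 2*√241)) - 24166 = (900 + (4 + 2*√241)) - 24166 = (904 + 2*√241) - 24166 = -23262 + 2*√241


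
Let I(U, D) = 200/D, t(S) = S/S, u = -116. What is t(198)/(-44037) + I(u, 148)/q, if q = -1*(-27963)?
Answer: 129691/5062449483 ≈ 2.5618e-5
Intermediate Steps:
t(S) = 1
q = 27963
t(198)/(-44037) + I(u, 148)/q = 1/(-44037) + (200/148)/27963 = 1*(-1/44037) + (200*(1/148))*(1/27963) = -1/44037 + (50/37)*(1/27963) = -1/44037 + 50/1034631 = 129691/5062449483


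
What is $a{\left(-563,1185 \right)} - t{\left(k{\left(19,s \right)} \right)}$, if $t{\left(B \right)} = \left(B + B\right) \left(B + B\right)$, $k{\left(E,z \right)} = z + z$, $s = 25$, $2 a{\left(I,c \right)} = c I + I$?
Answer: $-343859$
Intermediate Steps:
$a{\left(I,c \right)} = \frac{I}{2} + \frac{I c}{2}$ ($a{\left(I,c \right)} = \frac{c I + I}{2} = \frac{I c + I}{2} = \frac{I + I c}{2} = \frac{I}{2} + \frac{I c}{2}$)
$k{\left(E,z \right)} = 2 z$
$t{\left(B \right)} = 4 B^{2}$ ($t{\left(B \right)} = 2 B 2 B = 4 B^{2}$)
$a{\left(-563,1185 \right)} - t{\left(k{\left(19,s \right)} \right)} = \frac{1}{2} \left(-563\right) \left(1 + 1185\right) - 4 \left(2 \cdot 25\right)^{2} = \frac{1}{2} \left(-563\right) 1186 - 4 \cdot 50^{2} = -333859 - 4 \cdot 2500 = -333859 - 10000 = -343859$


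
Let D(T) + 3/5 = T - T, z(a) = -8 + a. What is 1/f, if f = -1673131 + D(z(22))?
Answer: -5/8365658 ≈ -5.9768e-7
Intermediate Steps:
D(T) = -⅗ (D(T) = -⅗ + (T - T) = -⅗ + 0 = -⅗)
f = -8365658/5 (f = -1673131 - ⅗ = -8365658/5 ≈ -1.6731e+6)
1/f = 1/(-8365658/5) = -5/8365658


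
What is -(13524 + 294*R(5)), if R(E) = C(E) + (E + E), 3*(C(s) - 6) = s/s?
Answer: -18326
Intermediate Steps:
C(s) = 19/3 (C(s) = 6 + (s/s)/3 = 6 + (1/3)*1 = 6 + 1/3 = 19/3)
R(E) = 19/3 + 2*E (R(E) = 19/3 + (E + E) = 19/3 + 2*E)
-(13524 + 294*R(5)) = -(15386 + 2940) = -294/(1/((19/3 + 10) + 46)) = -294/(1/(49/3 + 46)) = -294/(1/(187/3)) = -294/3/187 = -294*187/3 = -18326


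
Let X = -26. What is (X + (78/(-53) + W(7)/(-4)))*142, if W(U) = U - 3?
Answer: -214278/53 ≈ -4043.0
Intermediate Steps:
W(U) = -3 + U
(X + (78/(-53) + W(7)/(-4)))*142 = (-26 + (78/(-53) + (-3 + 7)/(-4)))*142 = (-26 + (78*(-1/53) + 4*(-¼)))*142 = (-26 + (-78/53 - 1))*142 = (-26 - 131/53)*142 = -1509/53*142 = -214278/53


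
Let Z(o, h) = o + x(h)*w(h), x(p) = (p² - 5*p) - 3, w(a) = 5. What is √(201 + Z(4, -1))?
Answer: 2*√55 ≈ 14.832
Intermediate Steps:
x(p) = -3 + p² - 5*p
Z(o, h) = -15 + o - 25*h + 5*h² (Z(o, h) = o + (-3 + h² - 5*h)*5 = o + (-15 - 25*h + 5*h²) = -15 + o - 25*h + 5*h²)
√(201 + Z(4, -1)) = √(201 + (-15 + 4 - 25*(-1) + 5*(-1)²)) = √(201 + (-15 + 4 + 25 + 5*1)) = √(201 + (-15 + 4 + 25 + 5)) = √(201 + 19) = √220 = 2*√55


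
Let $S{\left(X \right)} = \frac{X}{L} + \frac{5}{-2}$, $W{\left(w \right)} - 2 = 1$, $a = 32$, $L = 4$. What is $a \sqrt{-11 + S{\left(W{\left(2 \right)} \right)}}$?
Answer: $16 i \sqrt{51} \approx 114.26 i$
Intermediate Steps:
$W{\left(w \right)} = 3$ ($W{\left(w \right)} = 2 + 1 = 3$)
$S{\left(X \right)} = - \frac{5}{2} + \frac{X}{4}$ ($S{\left(X \right)} = \frac{X}{4} + \frac{5}{-2} = X \frac{1}{4} + 5 \left(- \frac{1}{2}\right) = \frac{X}{4} - \frac{5}{2} = - \frac{5}{2} + \frac{X}{4}$)
$a \sqrt{-11 + S{\left(W{\left(2 \right)} \right)}} = 32 \sqrt{-11 + \left(- \frac{5}{2} + \frac{1}{4} \cdot 3\right)} = 32 \sqrt{-11 + \left(- \frac{5}{2} + \frac{3}{4}\right)} = 32 \sqrt{-11 - \frac{7}{4}} = 32 \sqrt{- \frac{51}{4}} = 32 \frac{i \sqrt{51}}{2} = 16 i \sqrt{51}$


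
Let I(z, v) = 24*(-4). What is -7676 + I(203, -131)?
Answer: -7772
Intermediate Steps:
I(z, v) = -96
-7676 + I(203, -131) = -7676 - 96 = -7772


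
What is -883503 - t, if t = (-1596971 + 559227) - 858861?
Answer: 1013102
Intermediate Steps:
t = -1896605 (t = -1037744 - 858861 = -1896605)
-883503 - t = -883503 - 1*(-1896605) = -883503 + 1896605 = 1013102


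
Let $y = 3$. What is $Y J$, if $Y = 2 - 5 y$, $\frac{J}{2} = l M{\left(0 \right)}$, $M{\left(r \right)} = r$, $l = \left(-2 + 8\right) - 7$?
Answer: $0$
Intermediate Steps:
$l = -1$ ($l = 6 - 7 = -1$)
$J = 0$ ($J = 2 \left(\left(-1\right) 0\right) = 2 \cdot 0 = 0$)
$Y = -13$ ($Y = 2 - 15 = -13$)
$Y J = \left(-13\right) 0 = 0$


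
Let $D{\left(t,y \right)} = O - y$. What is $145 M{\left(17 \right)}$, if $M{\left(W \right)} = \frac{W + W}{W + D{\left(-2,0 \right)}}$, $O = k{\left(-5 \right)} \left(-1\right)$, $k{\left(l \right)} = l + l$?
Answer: $\frac{4930}{27} \approx 182.59$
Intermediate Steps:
$k{\left(l \right)} = 2 l$
$O = 10$ ($O = 2 \left(-5\right) \left(-1\right) = \left(-10\right) \left(-1\right) = 10$)
$D{\left(t,y \right)} = 10 - y$
$M{\left(W \right)} = \frac{2 W}{10 + W}$ ($M{\left(W \right)} = \frac{W + W}{W + \left(10 - 0\right)} = \frac{2 W}{W + \left(10 + 0\right)} = \frac{2 W}{W + 10} = \frac{2 W}{10 + W}$)
$145 M{\left(17 \right)} = 145 \cdot 2 \cdot 17 \frac{1}{10 + 17} = 145 \cdot 2 \cdot 17 \cdot \frac{1}{27} = 145 \cdot \frac{34}{27} = \frac{4930}{27}$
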